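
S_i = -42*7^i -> [-42, -294, -2058, -14406, -100842]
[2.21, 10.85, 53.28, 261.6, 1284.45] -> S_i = 2.21*4.91^i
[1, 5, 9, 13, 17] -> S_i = 1 + 4*i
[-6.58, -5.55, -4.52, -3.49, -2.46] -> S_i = -6.58 + 1.03*i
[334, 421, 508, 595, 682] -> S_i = 334 + 87*i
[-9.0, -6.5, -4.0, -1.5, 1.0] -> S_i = -9.00 + 2.50*i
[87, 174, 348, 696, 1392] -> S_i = 87*2^i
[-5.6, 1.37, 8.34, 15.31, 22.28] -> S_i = -5.60 + 6.97*i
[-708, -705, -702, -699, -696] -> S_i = -708 + 3*i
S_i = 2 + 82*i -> [2, 84, 166, 248, 330]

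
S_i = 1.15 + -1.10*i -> [1.15, 0.05, -1.05, -2.15, -3.25]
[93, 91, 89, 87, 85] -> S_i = 93 + -2*i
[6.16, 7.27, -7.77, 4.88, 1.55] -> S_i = Random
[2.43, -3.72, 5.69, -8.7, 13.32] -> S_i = 2.43*(-1.53)^i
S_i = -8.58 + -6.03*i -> [-8.58, -14.61, -20.64, -26.67, -32.7]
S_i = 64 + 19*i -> [64, 83, 102, 121, 140]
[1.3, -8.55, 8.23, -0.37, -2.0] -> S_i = Random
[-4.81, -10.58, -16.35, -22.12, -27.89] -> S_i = -4.81 + -5.77*i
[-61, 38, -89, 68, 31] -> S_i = Random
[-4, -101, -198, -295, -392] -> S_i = -4 + -97*i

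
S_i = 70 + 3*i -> [70, 73, 76, 79, 82]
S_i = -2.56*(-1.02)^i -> [-2.56, 2.61, -2.66, 2.72, -2.77]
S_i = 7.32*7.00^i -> [7.32, 51.24, 358.68, 2510.76, 17575.32]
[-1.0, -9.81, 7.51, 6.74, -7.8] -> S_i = Random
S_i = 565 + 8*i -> [565, 573, 581, 589, 597]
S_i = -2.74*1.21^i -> [-2.74, -3.32, -4.01, -4.85, -5.87]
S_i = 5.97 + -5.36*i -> [5.97, 0.61, -4.75, -10.11, -15.47]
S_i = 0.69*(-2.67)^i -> [0.69, -1.84, 4.92, -13.13, 35.07]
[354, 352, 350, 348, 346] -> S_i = 354 + -2*i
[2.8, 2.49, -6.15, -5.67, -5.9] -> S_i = Random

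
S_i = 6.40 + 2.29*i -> [6.4, 8.69, 10.98, 13.27, 15.56]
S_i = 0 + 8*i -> [0, 8, 16, 24, 32]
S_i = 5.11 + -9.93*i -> [5.11, -4.82, -14.75, -24.68, -34.61]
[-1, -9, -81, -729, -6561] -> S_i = -1*9^i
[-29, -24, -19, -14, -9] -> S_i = -29 + 5*i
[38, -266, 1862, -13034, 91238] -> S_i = 38*-7^i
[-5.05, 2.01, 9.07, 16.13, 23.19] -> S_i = -5.05 + 7.06*i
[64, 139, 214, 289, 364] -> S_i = 64 + 75*i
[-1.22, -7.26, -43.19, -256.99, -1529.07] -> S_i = -1.22*5.95^i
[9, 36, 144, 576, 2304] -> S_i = 9*4^i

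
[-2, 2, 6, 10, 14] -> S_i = -2 + 4*i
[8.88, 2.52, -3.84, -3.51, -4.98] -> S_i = Random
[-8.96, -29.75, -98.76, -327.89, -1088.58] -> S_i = -8.96*3.32^i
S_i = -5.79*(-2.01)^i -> [-5.79, 11.64, -23.39, 47.02, -94.51]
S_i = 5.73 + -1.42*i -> [5.73, 4.31, 2.89, 1.47, 0.05]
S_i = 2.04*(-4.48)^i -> [2.04, -9.14, 40.94, -183.43, 821.75]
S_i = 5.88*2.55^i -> [5.88, 14.99, 38.23, 97.5, 248.62]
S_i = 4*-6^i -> [4, -24, 144, -864, 5184]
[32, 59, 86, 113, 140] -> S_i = 32 + 27*i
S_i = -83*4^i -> [-83, -332, -1328, -5312, -21248]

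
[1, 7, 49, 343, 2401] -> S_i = 1*7^i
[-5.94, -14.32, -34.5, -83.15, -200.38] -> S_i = -5.94*2.41^i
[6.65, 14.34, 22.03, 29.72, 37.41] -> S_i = 6.65 + 7.69*i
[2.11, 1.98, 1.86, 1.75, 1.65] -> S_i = 2.11*0.94^i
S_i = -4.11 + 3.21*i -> [-4.11, -0.9, 2.31, 5.52, 8.73]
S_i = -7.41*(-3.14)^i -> [-7.41, 23.27, -73.06, 229.41, -720.34]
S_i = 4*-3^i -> [4, -12, 36, -108, 324]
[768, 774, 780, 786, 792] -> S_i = 768 + 6*i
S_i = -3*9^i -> [-3, -27, -243, -2187, -19683]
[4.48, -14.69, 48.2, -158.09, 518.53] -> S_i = 4.48*(-3.28)^i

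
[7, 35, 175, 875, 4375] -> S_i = 7*5^i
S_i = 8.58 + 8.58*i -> [8.58, 17.16, 25.74, 34.32, 42.9]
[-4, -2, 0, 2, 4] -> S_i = -4 + 2*i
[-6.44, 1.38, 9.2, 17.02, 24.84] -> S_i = -6.44 + 7.82*i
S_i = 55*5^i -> [55, 275, 1375, 6875, 34375]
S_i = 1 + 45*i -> [1, 46, 91, 136, 181]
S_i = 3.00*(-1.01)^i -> [3.0, -3.03, 3.06, -3.09, 3.12]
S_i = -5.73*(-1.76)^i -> [-5.73, 10.08, -17.75, 31.24, -54.98]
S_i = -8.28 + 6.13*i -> [-8.28, -2.15, 3.98, 10.11, 16.24]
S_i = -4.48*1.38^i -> [-4.48, -6.18, -8.53, -11.77, -16.25]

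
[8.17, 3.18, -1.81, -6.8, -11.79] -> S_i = 8.17 + -4.99*i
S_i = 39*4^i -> [39, 156, 624, 2496, 9984]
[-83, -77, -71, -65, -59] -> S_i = -83 + 6*i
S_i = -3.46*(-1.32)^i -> [-3.46, 4.57, -6.03, 7.96, -10.5]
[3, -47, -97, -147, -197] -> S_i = 3 + -50*i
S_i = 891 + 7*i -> [891, 898, 905, 912, 919]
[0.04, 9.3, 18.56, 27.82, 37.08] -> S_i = 0.04 + 9.26*i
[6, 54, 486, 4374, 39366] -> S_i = 6*9^i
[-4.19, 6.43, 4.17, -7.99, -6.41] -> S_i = Random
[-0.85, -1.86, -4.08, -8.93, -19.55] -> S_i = -0.85*2.19^i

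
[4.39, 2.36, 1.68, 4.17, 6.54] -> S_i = Random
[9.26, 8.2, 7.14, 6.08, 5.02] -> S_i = 9.26 + -1.06*i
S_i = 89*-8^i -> [89, -712, 5696, -45568, 364544]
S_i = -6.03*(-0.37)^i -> [-6.03, 2.23, -0.83, 0.31, -0.11]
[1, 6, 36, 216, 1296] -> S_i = 1*6^i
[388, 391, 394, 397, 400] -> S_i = 388 + 3*i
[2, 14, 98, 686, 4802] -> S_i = 2*7^i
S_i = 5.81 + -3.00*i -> [5.81, 2.81, -0.19, -3.19, -6.19]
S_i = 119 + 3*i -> [119, 122, 125, 128, 131]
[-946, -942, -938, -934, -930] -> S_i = -946 + 4*i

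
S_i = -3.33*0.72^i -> [-3.33, -2.4, -1.73, -1.24, -0.89]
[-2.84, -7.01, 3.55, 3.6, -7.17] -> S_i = Random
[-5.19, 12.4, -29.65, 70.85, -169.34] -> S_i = -5.19*(-2.39)^i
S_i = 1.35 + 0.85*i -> [1.35, 2.2, 3.05, 3.9, 4.75]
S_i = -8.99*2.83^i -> [-8.99, -25.44, -72.0, -203.76, -576.64]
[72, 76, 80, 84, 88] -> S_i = 72 + 4*i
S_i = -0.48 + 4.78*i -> [-0.48, 4.3, 9.08, 13.86, 18.64]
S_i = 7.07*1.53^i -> [7.07, 10.82, 16.55, 25.32, 38.74]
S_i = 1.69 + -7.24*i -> [1.69, -5.55, -12.79, -20.03, -27.27]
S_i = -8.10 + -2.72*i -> [-8.1, -10.82, -13.54, -16.26, -18.98]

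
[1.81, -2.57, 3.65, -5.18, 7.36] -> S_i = 1.81*(-1.42)^i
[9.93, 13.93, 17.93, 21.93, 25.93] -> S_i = 9.93 + 4.00*i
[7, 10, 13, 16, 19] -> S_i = 7 + 3*i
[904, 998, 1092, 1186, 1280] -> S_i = 904 + 94*i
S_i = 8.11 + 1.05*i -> [8.11, 9.16, 10.21, 11.26, 12.31]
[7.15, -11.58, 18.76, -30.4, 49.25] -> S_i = 7.15*(-1.62)^i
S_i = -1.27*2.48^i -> [-1.27, -3.15, -7.81, -19.37, -48.04]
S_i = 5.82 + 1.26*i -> [5.82, 7.08, 8.34, 9.6, 10.86]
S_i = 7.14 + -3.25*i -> [7.14, 3.89, 0.64, -2.61, -5.86]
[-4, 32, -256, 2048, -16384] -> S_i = -4*-8^i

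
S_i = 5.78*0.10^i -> [5.78, 0.58, 0.06, 0.01, 0.0]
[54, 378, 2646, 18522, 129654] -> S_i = 54*7^i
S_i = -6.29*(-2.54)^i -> [-6.29, 15.98, -40.58, 103.07, -261.81]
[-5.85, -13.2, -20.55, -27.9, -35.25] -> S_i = -5.85 + -7.35*i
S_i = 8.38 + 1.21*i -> [8.38, 9.59, 10.8, 12.01, 13.22]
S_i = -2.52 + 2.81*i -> [-2.52, 0.29, 3.1, 5.91, 8.72]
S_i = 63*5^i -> [63, 315, 1575, 7875, 39375]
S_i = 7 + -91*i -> [7, -84, -175, -266, -357]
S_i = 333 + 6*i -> [333, 339, 345, 351, 357]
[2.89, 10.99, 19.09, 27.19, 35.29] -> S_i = 2.89 + 8.10*i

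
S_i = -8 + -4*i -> [-8, -12, -16, -20, -24]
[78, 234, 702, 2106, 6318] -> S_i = 78*3^i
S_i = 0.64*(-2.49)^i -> [0.64, -1.59, 3.97, -9.88, 24.6]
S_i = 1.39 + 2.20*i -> [1.39, 3.59, 5.79, 7.99, 10.19]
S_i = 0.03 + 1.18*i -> [0.03, 1.21, 2.39, 3.57, 4.75]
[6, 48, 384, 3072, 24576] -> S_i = 6*8^i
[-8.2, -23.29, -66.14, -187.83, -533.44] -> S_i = -8.20*2.84^i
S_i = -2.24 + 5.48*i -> [-2.24, 3.24, 8.72, 14.2, 19.68]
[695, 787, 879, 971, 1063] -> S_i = 695 + 92*i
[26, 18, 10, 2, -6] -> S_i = 26 + -8*i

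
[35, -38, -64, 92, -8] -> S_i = Random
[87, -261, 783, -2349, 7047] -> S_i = 87*-3^i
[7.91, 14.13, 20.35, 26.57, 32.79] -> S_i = 7.91 + 6.22*i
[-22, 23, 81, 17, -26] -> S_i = Random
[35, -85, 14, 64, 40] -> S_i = Random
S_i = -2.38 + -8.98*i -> [-2.38, -11.36, -20.34, -29.32, -38.3]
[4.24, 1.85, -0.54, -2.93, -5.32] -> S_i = 4.24 + -2.39*i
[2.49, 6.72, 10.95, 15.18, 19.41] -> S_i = 2.49 + 4.23*i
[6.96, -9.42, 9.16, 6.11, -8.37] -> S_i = Random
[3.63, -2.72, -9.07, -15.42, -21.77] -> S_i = 3.63 + -6.35*i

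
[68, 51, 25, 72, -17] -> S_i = Random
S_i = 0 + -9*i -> [0, -9, -18, -27, -36]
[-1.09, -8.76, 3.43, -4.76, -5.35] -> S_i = Random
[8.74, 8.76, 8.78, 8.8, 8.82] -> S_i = 8.74 + 0.02*i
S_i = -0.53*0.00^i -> [-0.53, -0.0, -0.0, -0.0, -0.0]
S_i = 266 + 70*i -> [266, 336, 406, 476, 546]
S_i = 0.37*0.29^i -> [0.37, 0.11, 0.03, 0.01, 0.0]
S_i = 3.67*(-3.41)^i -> [3.67, -12.51, 42.68, -145.52, 496.23]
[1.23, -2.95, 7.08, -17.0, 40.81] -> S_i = 1.23*(-2.40)^i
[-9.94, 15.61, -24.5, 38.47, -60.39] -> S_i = -9.94*(-1.57)^i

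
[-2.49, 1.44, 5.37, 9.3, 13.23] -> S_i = -2.49 + 3.93*i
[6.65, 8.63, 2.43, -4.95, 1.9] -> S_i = Random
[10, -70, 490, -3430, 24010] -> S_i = 10*-7^i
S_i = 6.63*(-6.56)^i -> [6.63, -43.49, 285.31, -1871.65, 12278.04]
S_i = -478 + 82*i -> [-478, -396, -314, -232, -150]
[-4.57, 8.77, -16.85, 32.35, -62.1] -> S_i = -4.57*(-1.92)^i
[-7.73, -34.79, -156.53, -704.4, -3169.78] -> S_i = -7.73*4.50^i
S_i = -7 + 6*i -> [-7, -1, 5, 11, 17]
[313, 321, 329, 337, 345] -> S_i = 313 + 8*i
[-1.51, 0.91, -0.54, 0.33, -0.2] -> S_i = -1.51*(-0.60)^i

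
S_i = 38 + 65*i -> [38, 103, 168, 233, 298]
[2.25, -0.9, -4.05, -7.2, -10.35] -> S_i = 2.25 + -3.15*i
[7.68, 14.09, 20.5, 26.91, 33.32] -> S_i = 7.68 + 6.41*i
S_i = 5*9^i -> [5, 45, 405, 3645, 32805]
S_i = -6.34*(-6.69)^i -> [-6.34, 42.41, -283.75, 1898.31, -12699.71]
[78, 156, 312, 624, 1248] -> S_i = 78*2^i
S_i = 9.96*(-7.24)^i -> [9.96, -72.11, 522.08, -3779.85, 27366.14]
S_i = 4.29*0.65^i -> [4.29, 2.79, 1.81, 1.18, 0.77]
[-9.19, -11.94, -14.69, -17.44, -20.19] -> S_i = -9.19 + -2.75*i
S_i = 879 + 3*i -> [879, 882, 885, 888, 891]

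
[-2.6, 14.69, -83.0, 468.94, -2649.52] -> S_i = -2.60*(-5.65)^i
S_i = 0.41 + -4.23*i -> [0.41, -3.82, -8.05, -12.28, -16.51]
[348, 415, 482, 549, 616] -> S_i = 348 + 67*i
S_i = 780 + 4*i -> [780, 784, 788, 792, 796]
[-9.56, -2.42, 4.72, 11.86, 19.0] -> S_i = -9.56 + 7.14*i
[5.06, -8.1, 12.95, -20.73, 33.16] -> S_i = 5.06*(-1.60)^i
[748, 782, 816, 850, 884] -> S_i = 748 + 34*i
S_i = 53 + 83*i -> [53, 136, 219, 302, 385]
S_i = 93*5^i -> [93, 465, 2325, 11625, 58125]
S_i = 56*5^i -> [56, 280, 1400, 7000, 35000]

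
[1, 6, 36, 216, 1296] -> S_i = 1*6^i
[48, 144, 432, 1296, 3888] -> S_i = 48*3^i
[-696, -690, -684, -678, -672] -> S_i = -696 + 6*i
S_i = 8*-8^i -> [8, -64, 512, -4096, 32768]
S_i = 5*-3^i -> [5, -15, 45, -135, 405]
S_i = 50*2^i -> [50, 100, 200, 400, 800]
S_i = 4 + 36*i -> [4, 40, 76, 112, 148]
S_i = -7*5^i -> [-7, -35, -175, -875, -4375]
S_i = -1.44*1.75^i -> [-1.44, -2.52, -4.41, -7.72, -13.51]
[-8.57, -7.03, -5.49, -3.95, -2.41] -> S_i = -8.57 + 1.54*i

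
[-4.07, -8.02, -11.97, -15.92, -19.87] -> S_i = -4.07 + -3.95*i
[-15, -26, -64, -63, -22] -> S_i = Random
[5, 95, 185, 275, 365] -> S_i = 5 + 90*i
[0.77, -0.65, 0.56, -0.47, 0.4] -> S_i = 0.77*(-0.85)^i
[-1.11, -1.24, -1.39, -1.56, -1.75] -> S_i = -1.11*1.12^i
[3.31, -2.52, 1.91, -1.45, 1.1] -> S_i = 3.31*(-0.76)^i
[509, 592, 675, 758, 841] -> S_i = 509 + 83*i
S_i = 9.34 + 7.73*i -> [9.34, 17.07, 24.8, 32.53, 40.26]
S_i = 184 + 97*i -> [184, 281, 378, 475, 572]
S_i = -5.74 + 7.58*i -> [-5.74, 1.84, 9.42, 17.0, 24.58]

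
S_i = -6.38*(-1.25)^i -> [-6.38, 7.98, -9.97, 12.46, -15.58]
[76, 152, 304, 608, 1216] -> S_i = 76*2^i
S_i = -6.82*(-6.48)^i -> [-6.82, 44.19, -286.37, 1855.71, -12024.98]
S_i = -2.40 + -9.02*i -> [-2.4, -11.42, -20.44, -29.46, -38.48]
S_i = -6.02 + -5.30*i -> [-6.02, -11.32, -16.62, -21.92, -27.22]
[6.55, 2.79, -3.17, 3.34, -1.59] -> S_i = Random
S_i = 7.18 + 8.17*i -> [7.18, 15.35, 23.52, 31.69, 39.86]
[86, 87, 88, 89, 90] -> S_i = 86 + 1*i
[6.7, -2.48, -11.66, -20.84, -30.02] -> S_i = 6.70 + -9.18*i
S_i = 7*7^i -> [7, 49, 343, 2401, 16807]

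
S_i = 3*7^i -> [3, 21, 147, 1029, 7203]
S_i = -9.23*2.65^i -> [-9.23, -24.46, -64.82, -171.77, -455.18]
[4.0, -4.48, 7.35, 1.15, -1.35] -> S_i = Random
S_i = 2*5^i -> [2, 10, 50, 250, 1250]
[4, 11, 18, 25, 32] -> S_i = 4 + 7*i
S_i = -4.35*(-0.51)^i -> [-4.35, 2.22, -1.13, 0.58, -0.29]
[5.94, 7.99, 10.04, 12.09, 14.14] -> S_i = 5.94 + 2.05*i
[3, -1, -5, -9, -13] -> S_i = 3 + -4*i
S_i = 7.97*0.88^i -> [7.97, 7.01, 6.17, 5.43, 4.78]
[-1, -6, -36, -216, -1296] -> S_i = -1*6^i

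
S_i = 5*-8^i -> [5, -40, 320, -2560, 20480]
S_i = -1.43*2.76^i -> [-1.43, -3.95, -10.89, -30.07, -82.98]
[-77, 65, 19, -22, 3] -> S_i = Random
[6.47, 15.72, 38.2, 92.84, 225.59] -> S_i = 6.47*2.43^i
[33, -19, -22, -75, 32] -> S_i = Random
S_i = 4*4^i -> [4, 16, 64, 256, 1024]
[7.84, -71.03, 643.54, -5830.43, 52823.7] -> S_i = 7.84*(-9.06)^i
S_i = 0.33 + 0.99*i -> [0.33, 1.32, 2.31, 3.3, 4.29]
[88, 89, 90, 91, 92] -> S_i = 88 + 1*i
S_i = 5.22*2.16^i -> [5.22, 11.28, 24.35, 52.61, 113.63]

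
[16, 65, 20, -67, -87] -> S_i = Random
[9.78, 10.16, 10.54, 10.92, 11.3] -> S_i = 9.78 + 0.38*i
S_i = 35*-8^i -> [35, -280, 2240, -17920, 143360]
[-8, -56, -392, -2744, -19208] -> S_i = -8*7^i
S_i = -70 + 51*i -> [-70, -19, 32, 83, 134]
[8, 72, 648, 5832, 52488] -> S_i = 8*9^i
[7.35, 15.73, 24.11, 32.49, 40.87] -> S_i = 7.35 + 8.38*i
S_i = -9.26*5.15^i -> [-9.26, -47.69, -245.6, -1264.83, -6513.88]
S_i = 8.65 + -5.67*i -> [8.65, 2.98, -2.69, -8.36, -14.03]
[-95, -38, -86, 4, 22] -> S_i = Random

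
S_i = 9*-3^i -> [9, -27, 81, -243, 729]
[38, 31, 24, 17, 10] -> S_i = 38 + -7*i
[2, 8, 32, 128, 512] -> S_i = 2*4^i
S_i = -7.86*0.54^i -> [-7.86, -4.24, -2.29, -1.24, -0.67]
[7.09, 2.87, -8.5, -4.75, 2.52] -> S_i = Random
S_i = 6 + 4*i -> [6, 10, 14, 18, 22]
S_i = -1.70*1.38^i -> [-1.7, -2.35, -3.24, -4.47, -6.17]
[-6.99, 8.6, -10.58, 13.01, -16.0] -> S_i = -6.99*(-1.23)^i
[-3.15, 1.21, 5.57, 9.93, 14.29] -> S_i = -3.15 + 4.36*i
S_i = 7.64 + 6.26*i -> [7.64, 13.9, 20.16, 26.42, 32.68]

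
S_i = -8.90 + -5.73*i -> [-8.9, -14.63, -20.36, -26.09, -31.82]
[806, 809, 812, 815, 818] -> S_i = 806 + 3*i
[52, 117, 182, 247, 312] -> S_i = 52 + 65*i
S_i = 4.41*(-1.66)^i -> [4.41, -7.32, 12.15, -20.17, 33.49]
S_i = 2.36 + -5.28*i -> [2.36, -2.92, -8.2, -13.48, -18.76]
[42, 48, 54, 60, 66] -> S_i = 42 + 6*i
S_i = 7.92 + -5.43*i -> [7.92, 2.49, -2.94, -8.37, -13.8]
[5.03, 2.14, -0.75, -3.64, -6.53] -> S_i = 5.03 + -2.89*i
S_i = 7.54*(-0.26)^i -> [7.54, -1.96, 0.51, -0.13, 0.03]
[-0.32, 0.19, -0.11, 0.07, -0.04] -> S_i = -0.32*(-0.59)^i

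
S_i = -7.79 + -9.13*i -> [-7.79, -16.92, -26.05, -35.18, -44.31]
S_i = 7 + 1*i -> [7, 8, 9, 10, 11]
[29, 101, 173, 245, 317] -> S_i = 29 + 72*i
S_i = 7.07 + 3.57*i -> [7.07, 10.64, 14.21, 17.78, 21.35]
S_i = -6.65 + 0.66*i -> [-6.65, -5.99, -5.33, -4.67, -4.01]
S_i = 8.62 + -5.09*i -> [8.62, 3.53, -1.56, -6.65, -11.74]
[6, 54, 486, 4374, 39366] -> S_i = 6*9^i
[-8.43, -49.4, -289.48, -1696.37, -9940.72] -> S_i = -8.43*5.86^i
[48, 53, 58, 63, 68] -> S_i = 48 + 5*i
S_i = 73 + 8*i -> [73, 81, 89, 97, 105]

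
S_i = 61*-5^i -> [61, -305, 1525, -7625, 38125]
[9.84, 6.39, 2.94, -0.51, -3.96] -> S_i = 9.84 + -3.45*i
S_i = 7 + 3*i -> [7, 10, 13, 16, 19]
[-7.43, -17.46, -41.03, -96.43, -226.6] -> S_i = -7.43*2.35^i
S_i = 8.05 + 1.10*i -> [8.05, 9.15, 10.25, 11.35, 12.45]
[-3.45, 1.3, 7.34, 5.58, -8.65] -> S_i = Random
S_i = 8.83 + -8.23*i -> [8.83, 0.6, -7.63, -15.86, -24.09]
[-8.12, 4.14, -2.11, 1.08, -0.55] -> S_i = -8.12*(-0.51)^i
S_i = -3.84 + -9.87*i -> [-3.84, -13.71, -23.58, -33.45, -43.32]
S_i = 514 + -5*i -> [514, 509, 504, 499, 494]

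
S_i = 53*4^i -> [53, 212, 848, 3392, 13568]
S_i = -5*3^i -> [-5, -15, -45, -135, -405]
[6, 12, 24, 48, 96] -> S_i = 6*2^i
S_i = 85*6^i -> [85, 510, 3060, 18360, 110160]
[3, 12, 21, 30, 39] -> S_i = 3 + 9*i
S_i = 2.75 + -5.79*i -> [2.75, -3.04, -8.83, -14.62, -20.41]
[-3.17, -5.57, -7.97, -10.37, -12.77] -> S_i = -3.17 + -2.40*i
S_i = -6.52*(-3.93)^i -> [-6.52, 25.62, -100.7, 395.75, -1555.31]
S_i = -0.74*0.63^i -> [-0.74, -0.47, -0.29, -0.19, -0.12]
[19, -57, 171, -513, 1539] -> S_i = 19*-3^i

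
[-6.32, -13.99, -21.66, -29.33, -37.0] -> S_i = -6.32 + -7.67*i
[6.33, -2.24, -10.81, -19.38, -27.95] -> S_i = 6.33 + -8.57*i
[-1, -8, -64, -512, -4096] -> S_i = -1*8^i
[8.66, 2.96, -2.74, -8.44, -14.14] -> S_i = 8.66 + -5.70*i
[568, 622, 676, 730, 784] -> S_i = 568 + 54*i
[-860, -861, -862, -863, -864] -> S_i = -860 + -1*i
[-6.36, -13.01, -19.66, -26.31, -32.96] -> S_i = -6.36 + -6.65*i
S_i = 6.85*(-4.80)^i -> [6.85, -32.88, 157.82, -757.56, 3636.26]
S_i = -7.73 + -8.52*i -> [-7.73, -16.25, -24.77, -33.29, -41.81]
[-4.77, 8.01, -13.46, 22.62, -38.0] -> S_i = -4.77*(-1.68)^i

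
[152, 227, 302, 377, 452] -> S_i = 152 + 75*i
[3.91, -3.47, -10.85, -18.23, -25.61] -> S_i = 3.91 + -7.38*i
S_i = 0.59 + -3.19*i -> [0.59, -2.6, -5.79, -8.98, -12.17]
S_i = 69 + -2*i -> [69, 67, 65, 63, 61]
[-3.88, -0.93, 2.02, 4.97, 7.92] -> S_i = -3.88 + 2.95*i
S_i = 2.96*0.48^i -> [2.96, 1.42, 0.68, 0.33, 0.16]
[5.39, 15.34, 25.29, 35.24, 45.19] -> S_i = 5.39 + 9.95*i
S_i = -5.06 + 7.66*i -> [-5.06, 2.6, 10.26, 17.92, 25.58]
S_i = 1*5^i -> [1, 5, 25, 125, 625]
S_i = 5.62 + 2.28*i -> [5.62, 7.9, 10.18, 12.46, 14.74]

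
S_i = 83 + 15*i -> [83, 98, 113, 128, 143]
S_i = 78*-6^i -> [78, -468, 2808, -16848, 101088]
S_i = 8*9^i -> [8, 72, 648, 5832, 52488]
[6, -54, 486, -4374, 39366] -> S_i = 6*-9^i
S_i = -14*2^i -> [-14, -28, -56, -112, -224]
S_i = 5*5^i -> [5, 25, 125, 625, 3125]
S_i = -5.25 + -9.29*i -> [-5.25, -14.54, -23.83, -33.12, -42.41]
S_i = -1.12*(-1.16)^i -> [-1.12, 1.3, -1.51, 1.75, -2.03]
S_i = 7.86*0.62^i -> [7.86, 4.87, 3.02, 1.87, 1.16]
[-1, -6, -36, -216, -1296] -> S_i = -1*6^i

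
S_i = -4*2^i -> [-4, -8, -16, -32, -64]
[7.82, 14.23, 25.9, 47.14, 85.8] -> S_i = 7.82*1.82^i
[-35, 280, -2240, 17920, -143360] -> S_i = -35*-8^i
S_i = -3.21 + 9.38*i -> [-3.21, 6.17, 15.55, 24.93, 34.31]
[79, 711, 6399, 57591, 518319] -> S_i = 79*9^i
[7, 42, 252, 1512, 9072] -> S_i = 7*6^i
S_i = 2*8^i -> [2, 16, 128, 1024, 8192]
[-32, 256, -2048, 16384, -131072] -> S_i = -32*-8^i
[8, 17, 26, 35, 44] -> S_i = 8 + 9*i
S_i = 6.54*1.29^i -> [6.54, 8.44, 10.88, 14.04, 18.11]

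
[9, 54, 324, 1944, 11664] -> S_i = 9*6^i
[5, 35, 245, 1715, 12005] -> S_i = 5*7^i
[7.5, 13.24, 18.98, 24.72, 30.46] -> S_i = 7.50 + 5.74*i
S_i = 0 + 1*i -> [0, 1, 2, 3, 4]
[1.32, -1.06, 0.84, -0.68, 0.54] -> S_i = 1.32*(-0.80)^i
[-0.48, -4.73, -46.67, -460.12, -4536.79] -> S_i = -0.48*9.86^i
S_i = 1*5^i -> [1, 5, 25, 125, 625]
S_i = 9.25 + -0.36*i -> [9.25, 8.89, 8.53, 8.17, 7.81]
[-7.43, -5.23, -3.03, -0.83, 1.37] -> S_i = -7.43 + 2.20*i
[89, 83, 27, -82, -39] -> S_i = Random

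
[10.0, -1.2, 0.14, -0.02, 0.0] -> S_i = 10.00*(-0.12)^i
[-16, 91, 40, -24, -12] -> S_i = Random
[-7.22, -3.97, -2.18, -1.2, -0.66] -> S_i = -7.22*0.55^i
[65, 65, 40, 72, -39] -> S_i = Random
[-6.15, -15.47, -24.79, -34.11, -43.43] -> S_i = -6.15 + -9.32*i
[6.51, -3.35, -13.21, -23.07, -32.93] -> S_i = 6.51 + -9.86*i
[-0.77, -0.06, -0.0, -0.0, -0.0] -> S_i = -0.77*0.08^i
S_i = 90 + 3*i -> [90, 93, 96, 99, 102]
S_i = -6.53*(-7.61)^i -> [-6.53, 49.69, -378.17, 2877.84, -21900.39]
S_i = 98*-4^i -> [98, -392, 1568, -6272, 25088]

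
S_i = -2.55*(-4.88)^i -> [-2.55, 12.44, -60.73, 296.35, -1446.17]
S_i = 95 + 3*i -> [95, 98, 101, 104, 107]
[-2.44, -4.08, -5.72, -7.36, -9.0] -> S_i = -2.44 + -1.64*i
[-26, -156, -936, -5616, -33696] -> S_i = -26*6^i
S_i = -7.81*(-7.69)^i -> [-7.81, 60.06, -461.85, 3551.65, -27312.18]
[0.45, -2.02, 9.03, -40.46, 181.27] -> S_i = 0.45*(-4.48)^i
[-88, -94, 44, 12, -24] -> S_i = Random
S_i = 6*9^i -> [6, 54, 486, 4374, 39366]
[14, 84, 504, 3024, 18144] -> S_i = 14*6^i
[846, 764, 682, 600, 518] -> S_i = 846 + -82*i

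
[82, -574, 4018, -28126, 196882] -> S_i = 82*-7^i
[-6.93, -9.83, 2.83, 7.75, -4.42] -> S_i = Random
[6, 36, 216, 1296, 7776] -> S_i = 6*6^i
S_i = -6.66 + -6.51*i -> [-6.66, -13.17, -19.68, -26.19, -32.7]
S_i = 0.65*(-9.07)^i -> [0.65, -5.9, 53.47, -484.99, 4398.88]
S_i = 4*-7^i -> [4, -28, 196, -1372, 9604]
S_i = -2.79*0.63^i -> [-2.79, -1.76, -1.11, -0.7, -0.44]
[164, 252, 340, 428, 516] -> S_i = 164 + 88*i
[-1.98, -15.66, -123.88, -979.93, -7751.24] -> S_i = -1.98*7.91^i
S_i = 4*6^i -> [4, 24, 144, 864, 5184]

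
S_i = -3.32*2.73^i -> [-3.32, -9.06, -24.74, -67.55, -184.41]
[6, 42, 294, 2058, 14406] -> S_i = 6*7^i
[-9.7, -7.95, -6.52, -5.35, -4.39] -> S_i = -9.70*0.82^i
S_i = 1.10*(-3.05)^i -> [1.1, -3.36, 10.23, -31.21, 95.19]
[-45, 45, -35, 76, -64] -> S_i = Random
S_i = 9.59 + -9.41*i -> [9.59, 0.18, -9.23, -18.64, -28.05]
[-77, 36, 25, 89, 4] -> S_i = Random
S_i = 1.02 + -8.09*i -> [1.02, -7.07, -15.16, -23.25, -31.34]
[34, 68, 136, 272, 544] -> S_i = 34*2^i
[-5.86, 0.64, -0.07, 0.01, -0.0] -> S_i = -5.86*(-0.11)^i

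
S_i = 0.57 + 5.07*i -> [0.57, 5.64, 10.71, 15.78, 20.85]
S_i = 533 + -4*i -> [533, 529, 525, 521, 517]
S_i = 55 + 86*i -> [55, 141, 227, 313, 399]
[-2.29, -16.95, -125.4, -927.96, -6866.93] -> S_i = -2.29*7.40^i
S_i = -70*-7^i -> [-70, 490, -3430, 24010, -168070]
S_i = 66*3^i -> [66, 198, 594, 1782, 5346]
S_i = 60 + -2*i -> [60, 58, 56, 54, 52]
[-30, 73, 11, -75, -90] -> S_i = Random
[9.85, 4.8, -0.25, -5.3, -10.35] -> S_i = 9.85 + -5.05*i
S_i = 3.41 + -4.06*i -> [3.41, -0.65, -4.71, -8.77, -12.83]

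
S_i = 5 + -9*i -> [5, -4, -13, -22, -31]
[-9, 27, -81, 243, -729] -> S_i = -9*-3^i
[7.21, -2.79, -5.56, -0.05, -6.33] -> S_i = Random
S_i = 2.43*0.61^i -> [2.43, 1.48, 0.9, 0.55, 0.34]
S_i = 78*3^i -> [78, 234, 702, 2106, 6318]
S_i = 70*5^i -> [70, 350, 1750, 8750, 43750]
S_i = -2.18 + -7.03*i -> [-2.18, -9.21, -16.24, -23.27, -30.3]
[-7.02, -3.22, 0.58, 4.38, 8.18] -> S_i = -7.02 + 3.80*i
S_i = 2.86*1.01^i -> [2.86, 2.89, 2.92, 2.95, 2.98]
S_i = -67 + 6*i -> [-67, -61, -55, -49, -43]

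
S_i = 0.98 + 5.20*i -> [0.98, 6.18, 11.38, 16.58, 21.78]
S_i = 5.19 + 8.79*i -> [5.19, 13.98, 22.77, 31.56, 40.35]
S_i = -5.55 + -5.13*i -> [-5.55, -10.68, -15.81, -20.94, -26.07]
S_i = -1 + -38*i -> [-1, -39, -77, -115, -153]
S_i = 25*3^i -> [25, 75, 225, 675, 2025]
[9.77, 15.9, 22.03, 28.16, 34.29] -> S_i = 9.77 + 6.13*i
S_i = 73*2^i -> [73, 146, 292, 584, 1168]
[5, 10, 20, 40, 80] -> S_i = 5*2^i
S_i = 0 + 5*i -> [0, 5, 10, 15, 20]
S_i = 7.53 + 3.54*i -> [7.53, 11.07, 14.61, 18.15, 21.69]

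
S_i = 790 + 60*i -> [790, 850, 910, 970, 1030]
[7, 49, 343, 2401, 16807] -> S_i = 7*7^i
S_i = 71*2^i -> [71, 142, 284, 568, 1136]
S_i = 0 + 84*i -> [0, 84, 168, 252, 336]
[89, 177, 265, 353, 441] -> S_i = 89 + 88*i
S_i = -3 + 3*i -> [-3, 0, 3, 6, 9]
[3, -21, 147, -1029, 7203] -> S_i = 3*-7^i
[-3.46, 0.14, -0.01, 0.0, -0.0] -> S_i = -3.46*(-0.04)^i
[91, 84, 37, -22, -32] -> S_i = Random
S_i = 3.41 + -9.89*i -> [3.41, -6.48, -16.37, -26.26, -36.15]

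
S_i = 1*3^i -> [1, 3, 9, 27, 81]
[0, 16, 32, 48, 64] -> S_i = 0 + 16*i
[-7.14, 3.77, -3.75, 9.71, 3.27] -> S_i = Random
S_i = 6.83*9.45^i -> [6.83, 64.54, 609.94, 5763.9, 54468.82]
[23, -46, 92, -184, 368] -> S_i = 23*-2^i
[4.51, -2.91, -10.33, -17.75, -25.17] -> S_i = 4.51 + -7.42*i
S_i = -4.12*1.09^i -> [-4.12, -4.49, -4.89, -5.34, -5.82]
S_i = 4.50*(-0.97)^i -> [4.5, -4.36, 4.23, -4.11, 3.98]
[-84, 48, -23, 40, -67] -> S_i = Random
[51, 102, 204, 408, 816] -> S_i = 51*2^i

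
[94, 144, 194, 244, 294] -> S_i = 94 + 50*i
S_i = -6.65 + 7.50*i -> [-6.65, 0.85, 8.35, 15.85, 23.35]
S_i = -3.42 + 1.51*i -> [-3.42, -1.91, -0.4, 1.11, 2.62]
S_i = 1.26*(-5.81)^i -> [1.26, -7.32, 42.53, -247.11, 1435.74]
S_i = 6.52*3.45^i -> [6.52, 22.49, 77.6, 267.73, 923.69]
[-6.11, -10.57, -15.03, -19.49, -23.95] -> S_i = -6.11 + -4.46*i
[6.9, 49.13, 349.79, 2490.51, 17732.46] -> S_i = 6.90*7.12^i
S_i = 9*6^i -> [9, 54, 324, 1944, 11664]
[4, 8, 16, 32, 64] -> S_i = 4*2^i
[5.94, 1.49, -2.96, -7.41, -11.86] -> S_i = 5.94 + -4.45*i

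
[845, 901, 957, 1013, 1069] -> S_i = 845 + 56*i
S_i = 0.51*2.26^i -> [0.51, 1.15, 2.6, 5.89, 13.3]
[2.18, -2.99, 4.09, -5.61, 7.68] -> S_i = 2.18*(-1.37)^i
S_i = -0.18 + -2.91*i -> [-0.18, -3.09, -6.0, -8.91, -11.82]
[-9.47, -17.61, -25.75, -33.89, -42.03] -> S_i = -9.47 + -8.14*i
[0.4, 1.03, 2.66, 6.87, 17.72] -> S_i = 0.40*2.58^i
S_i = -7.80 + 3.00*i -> [-7.8, -4.8, -1.8, 1.2, 4.2]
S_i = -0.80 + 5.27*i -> [-0.8, 4.47, 9.74, 15.01, 20.28]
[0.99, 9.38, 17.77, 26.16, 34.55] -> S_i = 0.99 + 8.39*i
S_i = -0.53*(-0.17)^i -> [-0.53, 0.09, -0.02, 0.0, -0.0]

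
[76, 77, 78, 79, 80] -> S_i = 76 + 1*i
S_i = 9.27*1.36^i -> [9.27, 12.61, 17.15, 23.32, 31.71]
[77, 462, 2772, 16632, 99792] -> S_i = 77*6^i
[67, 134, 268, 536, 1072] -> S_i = 67*2^i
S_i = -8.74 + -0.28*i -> [-8.74, -9.02, -9.3, -9.58, -9.86]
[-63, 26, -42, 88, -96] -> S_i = Random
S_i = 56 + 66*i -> [56, 122, 188, 254, 320]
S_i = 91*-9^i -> [91, -819, 7371, -66339, 597051]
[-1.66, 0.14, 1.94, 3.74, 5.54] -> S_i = -1.66 + 1.80*i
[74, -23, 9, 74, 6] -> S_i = Random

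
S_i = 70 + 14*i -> [70, 84, 98, 112, 126]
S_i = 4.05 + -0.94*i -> [4.05, 3.11, 2.17, 1.23, 0.29]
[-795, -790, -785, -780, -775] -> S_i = -795 + 5*i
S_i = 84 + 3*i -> [84, 87, 90, 93, 96]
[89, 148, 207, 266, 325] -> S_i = 89 + 59*i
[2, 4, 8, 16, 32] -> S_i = 2*2^i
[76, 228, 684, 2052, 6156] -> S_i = 76*3^i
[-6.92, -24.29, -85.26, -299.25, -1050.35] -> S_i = -6.92*3.51^i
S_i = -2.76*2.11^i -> [-2.76, -5.82, -12.29, -25.93, -54.71]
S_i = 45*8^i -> [45, 360, 2880, 23040, 184320]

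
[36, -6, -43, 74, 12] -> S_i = Random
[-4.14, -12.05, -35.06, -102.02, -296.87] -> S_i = -4.14*2.91^i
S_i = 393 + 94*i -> [393, 487, 581, 675, 769]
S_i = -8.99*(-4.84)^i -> [-8.99, 43.51, -210.6, 1019.29, -4933.34]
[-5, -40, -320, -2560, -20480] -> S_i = -5*8^i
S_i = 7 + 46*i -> [7, 53, 99, 145, 191]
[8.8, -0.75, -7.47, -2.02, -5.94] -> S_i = Random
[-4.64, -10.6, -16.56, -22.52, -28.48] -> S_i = -4.64 + -5.96*i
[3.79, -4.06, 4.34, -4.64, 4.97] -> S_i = 3.79*(-1.07)^i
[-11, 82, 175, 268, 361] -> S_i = -11 + 93*i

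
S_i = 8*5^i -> [8, 40, 200, 1000, 5000]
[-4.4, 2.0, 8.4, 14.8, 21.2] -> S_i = -4.40 + 6.40*i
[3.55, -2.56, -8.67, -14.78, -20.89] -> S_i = 3.55 + -6.11*i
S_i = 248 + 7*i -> [248, 255, 262, 269, 276]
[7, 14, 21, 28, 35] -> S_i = 7 + 7*i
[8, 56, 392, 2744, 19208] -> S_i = 8*7^i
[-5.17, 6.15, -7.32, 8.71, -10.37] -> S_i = -5.17*(-1.19)^i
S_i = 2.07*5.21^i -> [2.07, 10.78, 56.19, 292.74, 1525.18]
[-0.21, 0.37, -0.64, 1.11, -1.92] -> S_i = -0.21*(-1.74)^i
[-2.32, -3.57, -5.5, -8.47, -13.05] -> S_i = -2.32*1.54^i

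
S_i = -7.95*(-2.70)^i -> [-7.95, 21.47, -57.96, 156.48, -422.5]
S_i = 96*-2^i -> [96, -192, 384, -768, 1536]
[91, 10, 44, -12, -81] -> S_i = Random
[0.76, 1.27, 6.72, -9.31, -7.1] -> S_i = Random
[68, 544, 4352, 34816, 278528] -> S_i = 68*8^i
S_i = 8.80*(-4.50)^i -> [8.8, -39.6, 178.2, -801.9, 3608.55]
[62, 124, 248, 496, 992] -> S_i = 62*2^i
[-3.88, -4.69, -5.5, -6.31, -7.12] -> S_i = -3.88 + -0.81*i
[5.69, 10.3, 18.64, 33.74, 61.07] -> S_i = 5.69*1.81^i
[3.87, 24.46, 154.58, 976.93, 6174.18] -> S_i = 3.87*6.32^i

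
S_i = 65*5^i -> [65, 325, 1625, 8125, 40625]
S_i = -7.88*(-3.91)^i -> [-7.88, 30.81, -120.47, 471.04, -1841.76]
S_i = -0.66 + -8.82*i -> [-0.66, -9.48, -18.3, -27.12, -35.94]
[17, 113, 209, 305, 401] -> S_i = 17 + 96*i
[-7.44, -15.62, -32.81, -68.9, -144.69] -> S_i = -7.44*2.10^i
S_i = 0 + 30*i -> [0, 30, 60, 90, 120]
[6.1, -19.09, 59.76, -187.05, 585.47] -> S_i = 6.10*(-3.13)^i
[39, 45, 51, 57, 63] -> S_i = 39 + 6*i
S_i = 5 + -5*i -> [5, 0, -5, -10, -15]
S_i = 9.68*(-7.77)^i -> [9.68, -75.21, 584.41, -4540.86, 35282.51]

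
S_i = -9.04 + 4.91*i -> [-9.04, -4.13, 0.78, 5.69, 10.6]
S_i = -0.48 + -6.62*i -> [-0.48, -7.1, -13.72, -20.34, -26.96]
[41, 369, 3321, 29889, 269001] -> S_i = 41*9^i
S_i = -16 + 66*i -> [-16, 50, 116, 182, 248]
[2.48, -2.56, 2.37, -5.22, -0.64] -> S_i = Random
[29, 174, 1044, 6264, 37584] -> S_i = 29*6^i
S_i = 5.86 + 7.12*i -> [5.86, 12.98, 20.1, 27.22, 34.34]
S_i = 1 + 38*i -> [1, 39, 77, 115, 153]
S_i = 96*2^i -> [96, 192, 384, 768, 1536]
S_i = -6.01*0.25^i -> [-6.01, -1.5, -0.38, -0.09, -0.02]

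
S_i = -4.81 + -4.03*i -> [-4.81, -8.84, -12.87, -16.9, -20.93]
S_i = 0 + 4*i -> [0, 4, 8, 12, 16]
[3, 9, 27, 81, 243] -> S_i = 3*3^i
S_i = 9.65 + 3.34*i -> [9.65, 12.99, 16.33, 19.67, 23.01]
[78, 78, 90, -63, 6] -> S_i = Random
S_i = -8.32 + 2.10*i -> [-8.32, -6.22, -4.12, -2.02, 0.08]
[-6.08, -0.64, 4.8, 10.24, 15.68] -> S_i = -6.08 + 5.44*i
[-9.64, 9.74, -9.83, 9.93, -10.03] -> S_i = -9.64*(-1.01)^i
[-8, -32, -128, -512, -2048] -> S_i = -8*4^i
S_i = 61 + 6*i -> [61, 67, 73, 79, 85]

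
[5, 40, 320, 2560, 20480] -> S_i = 5*8^i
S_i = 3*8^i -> [3, 24, 192, 1536, 12288]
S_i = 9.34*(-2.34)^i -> [9.34, -21.86, 51.14, -119.67, 280.03]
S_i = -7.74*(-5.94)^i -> [-7.74, 45.98, -273.1, 1622.18, -9635.78]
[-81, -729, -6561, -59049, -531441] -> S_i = -81*9^i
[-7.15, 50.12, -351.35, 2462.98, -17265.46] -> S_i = -7.15*(-7.01)^i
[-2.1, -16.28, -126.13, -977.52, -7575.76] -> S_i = -2.10*7.75^i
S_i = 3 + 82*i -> [3, 85, 167, 249, 331]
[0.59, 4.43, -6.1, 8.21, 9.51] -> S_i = Random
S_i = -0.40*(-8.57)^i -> [-0.4, 3.43, -29.38, 251.77, -2157.66]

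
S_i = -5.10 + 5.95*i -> [-5.1, 0.85, 6.8, 12.75, 18.7]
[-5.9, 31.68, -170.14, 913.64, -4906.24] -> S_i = -5.90*(-5.37)^i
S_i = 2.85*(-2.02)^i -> [2.85, -5.76, 11.63, -23.49, 47.45]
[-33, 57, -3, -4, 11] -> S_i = Random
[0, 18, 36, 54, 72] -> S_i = 0 + 18*i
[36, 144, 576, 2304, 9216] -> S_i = 36*4^i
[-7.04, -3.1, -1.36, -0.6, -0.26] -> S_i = -7.04*0.44^i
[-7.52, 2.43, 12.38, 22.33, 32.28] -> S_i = -7.52 + 9.95*i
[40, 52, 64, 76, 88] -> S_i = 40 + 12*i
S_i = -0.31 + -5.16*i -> [-0.31, -5.47, -10.63, -15.79, -20.95]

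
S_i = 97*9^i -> [97, 873, 7857, 70713, 636417]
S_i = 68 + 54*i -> [68, 122, 176, 230, 284]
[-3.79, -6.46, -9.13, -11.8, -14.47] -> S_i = -3.79 + -2.67*i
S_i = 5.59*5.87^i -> [5.59, 32.81, 192.61, 1130.64, 6636.88]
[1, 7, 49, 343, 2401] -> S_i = 1*7^i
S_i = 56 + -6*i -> [56, 50, 44, 38, 32]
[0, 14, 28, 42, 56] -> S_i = 0 + 14*i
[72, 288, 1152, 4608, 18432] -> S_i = 72*4^i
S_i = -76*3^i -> [-76, -228, -684, -2052, -6156]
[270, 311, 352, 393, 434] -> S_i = 270 + 41*i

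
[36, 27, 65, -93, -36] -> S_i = Random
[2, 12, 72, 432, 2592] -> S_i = 2*6^i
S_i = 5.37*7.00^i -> [5.37, 37.59, 263.13, 1841.91, 12893.37]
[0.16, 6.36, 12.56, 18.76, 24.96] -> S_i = 0.16 + 6.20*i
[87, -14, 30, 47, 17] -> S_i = Random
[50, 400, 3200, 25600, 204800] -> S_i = 50*8^i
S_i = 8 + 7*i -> [8, 15, 22, 29, 36]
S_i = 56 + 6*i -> [56, 62, 68, 74, 80]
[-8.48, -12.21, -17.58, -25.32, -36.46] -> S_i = -8.48*1.44^i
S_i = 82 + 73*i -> [82, 155, 228, 301, 374]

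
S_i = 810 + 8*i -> [810, 818, 826, 834, 842]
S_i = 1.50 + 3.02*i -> [1.5, 4.52, 7.54, 10.56, 13.58]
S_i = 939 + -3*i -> [939, 936, 933, 930, 927]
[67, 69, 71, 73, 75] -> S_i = 67 + 2*i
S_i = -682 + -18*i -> [-682, -700, -718, -736, -754]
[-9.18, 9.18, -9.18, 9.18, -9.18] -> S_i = -9.18*(-1.00)^i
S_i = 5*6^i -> [5, 30, 180, 1080, 6480]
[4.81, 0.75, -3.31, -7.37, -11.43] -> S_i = 4.81 + -4.06*i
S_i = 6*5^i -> [6, 30, 150, 750, 3750]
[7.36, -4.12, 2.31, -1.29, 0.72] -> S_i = 7.36*(-0.56)^i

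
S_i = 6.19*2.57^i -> [6.19, 15.91, 40.88, 105.07, 270.04]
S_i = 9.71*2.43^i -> [9.71, 23.6, 57.34, 139.33, 338.57]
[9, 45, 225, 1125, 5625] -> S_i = 9*5^i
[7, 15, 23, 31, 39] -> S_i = 7 + 8*i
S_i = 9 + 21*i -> [9, 30, 51, 72, 93]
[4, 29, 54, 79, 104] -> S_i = 4 + 25*i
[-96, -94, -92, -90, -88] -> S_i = -96 + 2*i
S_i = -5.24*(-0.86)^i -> [-5.24, 4.51, -3.88, 3.33, -2.87]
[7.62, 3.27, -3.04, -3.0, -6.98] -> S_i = Random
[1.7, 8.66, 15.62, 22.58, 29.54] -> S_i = 1.70 + 6.96*i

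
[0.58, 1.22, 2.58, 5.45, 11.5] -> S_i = 0.58*2.11^i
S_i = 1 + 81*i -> [1, 82, 163, 244, 325]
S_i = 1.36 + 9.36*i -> [1.36, 10.72, 20.08, 29.44, 38.8]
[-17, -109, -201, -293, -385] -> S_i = -17 + -92*i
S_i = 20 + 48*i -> [20, 68, 116, 164, 212]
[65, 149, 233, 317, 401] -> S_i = 65 + 84*i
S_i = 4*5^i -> [4, 20, 100, 500, 2500]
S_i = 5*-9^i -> [5, -45, 405, -3645, 32805]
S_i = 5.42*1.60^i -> [5.42, 8.67, 13.88, 22.2, 35.52]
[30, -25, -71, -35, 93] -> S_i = Random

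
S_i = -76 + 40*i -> [-76, -36, 4, 44, 84]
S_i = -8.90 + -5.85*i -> [-8.9, -14.75, -20.6, -26.45, -32.3]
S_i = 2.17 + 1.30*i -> [2.17, 3.47, 4.77, 6.07, 7.37]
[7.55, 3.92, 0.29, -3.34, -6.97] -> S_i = 7.55 + -3.63*i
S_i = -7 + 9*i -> [-7, 2, 11, 20, 29]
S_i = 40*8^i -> [40, 320, 2560, 20480, 163840]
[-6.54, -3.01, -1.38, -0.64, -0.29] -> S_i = -6.54*0.46^i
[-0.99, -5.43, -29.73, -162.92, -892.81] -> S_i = -0.99*5.48^i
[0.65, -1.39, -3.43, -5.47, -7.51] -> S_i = 0.65 + -2.04*i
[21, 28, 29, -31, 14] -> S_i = Random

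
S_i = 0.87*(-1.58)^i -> [0.87, -1.37, 2.17, -3.43, 5.42]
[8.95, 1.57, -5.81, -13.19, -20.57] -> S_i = 8.95 + -7.38*i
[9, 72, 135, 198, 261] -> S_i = 9 + 63*i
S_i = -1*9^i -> [-1, -9, -81, -729, -6561]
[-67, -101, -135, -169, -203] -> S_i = -67 + -34*i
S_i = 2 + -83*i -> [2, -81, -164, -247, -330]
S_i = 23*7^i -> [23, 161, 1127, 7889, 55223]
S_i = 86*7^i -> [86, 602, 4214, 29498, 206486]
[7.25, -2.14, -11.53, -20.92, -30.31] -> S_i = 7.25 + -9.39*i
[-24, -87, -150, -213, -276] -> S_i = -24 + -63*i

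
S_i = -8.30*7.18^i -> [-8.3, -59.59, -427.88, -3072.21, -22058.49]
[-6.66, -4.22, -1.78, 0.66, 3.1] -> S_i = -6.66 + 2.44*i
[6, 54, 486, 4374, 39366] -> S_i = 6*9^i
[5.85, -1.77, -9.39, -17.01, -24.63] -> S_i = 5.85 + -7.62*i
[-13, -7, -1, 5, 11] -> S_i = -13 + 6*i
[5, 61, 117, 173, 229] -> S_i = 5 + 56*i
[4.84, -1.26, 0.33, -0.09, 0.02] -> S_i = 4.84*(-0.26)^i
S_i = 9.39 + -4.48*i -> [9.39, 4.91, 0.43, -4.05, -8.53]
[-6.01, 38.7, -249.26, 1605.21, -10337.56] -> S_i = -6.01*(-6.44)^i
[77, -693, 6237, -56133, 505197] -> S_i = 77*-9^i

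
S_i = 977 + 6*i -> [977, 983, 989, 995, 1001]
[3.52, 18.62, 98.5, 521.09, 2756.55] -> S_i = 3.52*5.29^i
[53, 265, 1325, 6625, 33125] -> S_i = 53*5^i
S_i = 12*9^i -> [12, 108, 972, 8748, 78732]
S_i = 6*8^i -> [6, 48, 384, 3072, 24576]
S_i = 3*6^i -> [3, 18, 108, 648, 3888]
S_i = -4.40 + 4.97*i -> [-4.4, 0.57, 5.54, 10.51, 15.48]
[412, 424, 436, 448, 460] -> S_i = 412 + 12*i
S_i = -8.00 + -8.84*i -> [-8.0, -16.84, -25.68, -34.52, -43.36]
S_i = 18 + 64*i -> [18, 82, 146, 210, 274]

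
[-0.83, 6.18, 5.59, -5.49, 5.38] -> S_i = Random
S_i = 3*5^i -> [3, 15, 75, 375, 1875]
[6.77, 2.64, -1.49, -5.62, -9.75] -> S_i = 6.77 + -4.13*i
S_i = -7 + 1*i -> [-7, -6, -5, -4, -3]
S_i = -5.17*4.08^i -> [-5.17, -21.09, -86.06, -351.13, -1432.62]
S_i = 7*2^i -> [7, 14, 28, 56, 112]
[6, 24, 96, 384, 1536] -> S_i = 6*4^i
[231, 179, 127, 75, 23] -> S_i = 231 + -52*i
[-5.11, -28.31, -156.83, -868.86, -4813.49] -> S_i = -5.11*5.54^i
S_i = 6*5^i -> [6, 30, 150, 750, 3750]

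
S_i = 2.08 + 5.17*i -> [2.08, 7.25, 12.42, 17.59, 22.76]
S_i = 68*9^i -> [68, 612, 5508, 49572, 446148]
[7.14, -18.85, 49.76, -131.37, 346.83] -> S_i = 7.14*(-2.64)^i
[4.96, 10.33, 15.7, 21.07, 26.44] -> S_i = 4.96 + 5.37*i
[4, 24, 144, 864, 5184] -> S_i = 4*6^i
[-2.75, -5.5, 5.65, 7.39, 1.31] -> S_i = Random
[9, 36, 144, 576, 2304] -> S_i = 9*4^i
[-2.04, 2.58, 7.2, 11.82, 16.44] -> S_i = -2.04 + 4.62*i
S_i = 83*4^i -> [83, 332, 1328, 5312, 21248]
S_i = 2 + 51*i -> [2, 53, 104, 155, 206]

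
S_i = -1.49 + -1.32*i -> [-1.49, -2.81, -4.13, -5.45, -6.77]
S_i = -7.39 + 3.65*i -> [-7.39, -3.74, -0.09, 3.56, 7.21]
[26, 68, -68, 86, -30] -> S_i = Random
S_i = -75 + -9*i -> [-75, -84, -93, -102, -111]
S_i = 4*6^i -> [4, 24, 144, 864, 5184]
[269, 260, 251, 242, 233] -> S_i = 269 + -9*i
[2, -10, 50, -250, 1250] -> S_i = 2*-5^i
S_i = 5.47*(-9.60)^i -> [5.47, -52.51, 504.12, -4839.51, 46459.26]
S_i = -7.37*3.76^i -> [-7.37, -27.71, -104.19, -391.77, -1473.05]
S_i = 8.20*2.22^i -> [8.2, 18.2, 40.41, 89.72, 199.17]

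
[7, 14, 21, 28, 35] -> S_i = 7 + 7*i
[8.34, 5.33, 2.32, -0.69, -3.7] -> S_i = 8.34 + -3.01*i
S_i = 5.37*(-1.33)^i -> [5.37, -7.14, 9.5, -12.63, 16.8]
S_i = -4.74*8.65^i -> [-4.74, -41.0, -354.66, -3067.8, -26536.45]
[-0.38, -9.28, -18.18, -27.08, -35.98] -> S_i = -0.38 + -8.90*i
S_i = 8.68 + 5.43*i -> [8.68, 14.11, 19.54, 24.97, 30.4]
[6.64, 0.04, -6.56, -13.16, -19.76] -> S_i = 6.64 + -6.60*i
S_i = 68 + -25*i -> [68, 43, 18, -7, -32]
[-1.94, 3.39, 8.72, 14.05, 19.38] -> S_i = -1.94 + 5.33*i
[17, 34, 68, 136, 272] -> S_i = 17*2^i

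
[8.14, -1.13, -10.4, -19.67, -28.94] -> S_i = 8.14 + -9.27*i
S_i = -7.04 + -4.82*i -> [-7.04, -11.86, -16.68, -21.5, -26.32]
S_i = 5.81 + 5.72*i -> [5.81, 11.53, 17.25, 22.97, 28.69]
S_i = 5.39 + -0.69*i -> [5.39, 4.7, 4.01, 3.32, 2.63]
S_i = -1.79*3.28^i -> [-1.79, -5.87, -19.26, -63.16, -207.18]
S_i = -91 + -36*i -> [-91, -127, -163, -199, -235]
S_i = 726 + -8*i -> [726, 718, 710, 702, 694]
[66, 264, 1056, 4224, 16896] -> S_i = 66*4^i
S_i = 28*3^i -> [28, 84, 252, 756, 2268]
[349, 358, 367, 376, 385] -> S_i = 349 + 9*i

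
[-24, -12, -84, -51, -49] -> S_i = Random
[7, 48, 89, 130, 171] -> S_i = 7 + 41*i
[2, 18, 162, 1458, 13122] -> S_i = 2*9^i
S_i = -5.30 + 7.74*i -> [-5.3, 2.44, 10.18, 17.92, 25.66]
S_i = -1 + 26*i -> [-1, 25, 51, 77, 103]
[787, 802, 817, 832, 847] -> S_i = 787 + 15*i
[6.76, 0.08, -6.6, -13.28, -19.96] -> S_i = 6.76 + -6.68*i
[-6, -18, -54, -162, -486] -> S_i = -6*3^i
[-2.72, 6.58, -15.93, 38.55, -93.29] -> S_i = -2.72*(-2.42)^i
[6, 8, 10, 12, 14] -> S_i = 6 + 2*i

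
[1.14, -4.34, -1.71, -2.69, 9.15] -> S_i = Random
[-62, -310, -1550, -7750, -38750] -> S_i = -62*5^i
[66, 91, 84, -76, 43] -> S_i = Random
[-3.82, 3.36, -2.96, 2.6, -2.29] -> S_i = -3.82*(-0.88)^i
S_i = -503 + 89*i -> [-503, -414, -325, -236, -147]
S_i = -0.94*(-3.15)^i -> [-0.94, 2.96, -9.33, 29.38, -92.55]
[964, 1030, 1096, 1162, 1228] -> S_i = 964 + 66*i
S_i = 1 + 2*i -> [1, 3, 5, 7, 9]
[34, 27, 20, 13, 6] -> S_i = 34 + -7*i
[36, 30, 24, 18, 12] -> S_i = 36 + -6*i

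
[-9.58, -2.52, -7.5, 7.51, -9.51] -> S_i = Random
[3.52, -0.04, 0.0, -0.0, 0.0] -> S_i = 3.52*(-0.01)^i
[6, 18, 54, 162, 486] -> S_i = 6*3^i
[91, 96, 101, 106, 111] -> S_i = 91 + 5*i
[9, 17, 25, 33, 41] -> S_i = 9 + 8*i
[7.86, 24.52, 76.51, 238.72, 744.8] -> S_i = 7.86*3.12^i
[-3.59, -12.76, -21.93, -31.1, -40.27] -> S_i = -3.59 + -9.17*i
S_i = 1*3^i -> [1, 3, 9, 27, 81]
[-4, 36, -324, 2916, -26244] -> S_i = -4*-9^i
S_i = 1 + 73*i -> [1, 74, 147, 220, 293]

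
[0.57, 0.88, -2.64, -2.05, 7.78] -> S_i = Random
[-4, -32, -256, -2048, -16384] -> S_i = -4*8^i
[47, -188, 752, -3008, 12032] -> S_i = 47*-4^i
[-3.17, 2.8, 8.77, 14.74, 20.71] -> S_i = -3.17 + 5.97*i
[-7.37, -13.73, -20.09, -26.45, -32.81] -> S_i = -7.37 + -6.36*i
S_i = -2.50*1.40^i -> [-2.5, -3.5, -4.9, -6.86, -9.6]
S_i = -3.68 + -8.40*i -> [-3.68, -12.08, -20.48, -28.88, -37.28]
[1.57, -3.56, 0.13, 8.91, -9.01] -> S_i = Random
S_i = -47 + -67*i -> [-47, -114, -181, -248, -315]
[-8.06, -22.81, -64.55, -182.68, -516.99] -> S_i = -8.06*2.83^i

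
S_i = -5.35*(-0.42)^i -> [-5.35, 2.25, -0.94, 0.4, -0.17]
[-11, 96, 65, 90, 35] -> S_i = Random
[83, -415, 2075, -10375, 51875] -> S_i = 83*-5^i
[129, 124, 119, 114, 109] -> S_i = 129 + -5*i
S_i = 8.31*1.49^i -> [8.31, 12.38, 18.45, 27.49, 40.96]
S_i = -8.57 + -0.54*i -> [-8.57, -9.11, -9.65, -10.19, -10.73]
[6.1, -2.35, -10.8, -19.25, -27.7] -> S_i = 6.10 + -8.45*i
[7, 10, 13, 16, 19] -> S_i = 7 + 3*i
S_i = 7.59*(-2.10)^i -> [7.59, -15.94, 33.47, -70.29, 147.61]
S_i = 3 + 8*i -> [3, 11, 19, 27, 35]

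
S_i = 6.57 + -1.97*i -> [6.57, 4.6, 2.63, 0.66, -1.31]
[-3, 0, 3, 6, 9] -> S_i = -3 + 3*i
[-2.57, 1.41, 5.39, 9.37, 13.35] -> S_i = -2.57 + 3.98*i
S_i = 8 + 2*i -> [8, 10, 12, 14, 16]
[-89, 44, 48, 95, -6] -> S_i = Random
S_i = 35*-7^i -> [35, -245, 1715, -12005, 84035]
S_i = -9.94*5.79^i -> [-9.94, -57.55, -333.23, -1929.4, -11171.22]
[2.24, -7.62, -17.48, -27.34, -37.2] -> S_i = 2.24 + -9.86*i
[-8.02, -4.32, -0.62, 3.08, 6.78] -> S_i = -8.02 + 3.70*i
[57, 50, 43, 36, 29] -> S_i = 57 + -7*i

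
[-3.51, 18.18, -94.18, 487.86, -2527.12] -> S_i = -3.51*(-5.18)^i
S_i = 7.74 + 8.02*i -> [7.74, 15.76, 23.78, 31.8, 39.82]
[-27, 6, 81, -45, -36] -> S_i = Random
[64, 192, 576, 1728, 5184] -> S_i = 64*3^i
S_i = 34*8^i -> [34, 272, 2176, 17408, 139264]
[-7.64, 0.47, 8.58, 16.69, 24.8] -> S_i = -7.64 + 8.11*i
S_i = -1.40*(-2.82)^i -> [-1.4, 3.95, -11.13, 31.4, -88.54]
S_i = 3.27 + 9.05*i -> [3.27, 12.32, 21.37, 30.42, 39.47]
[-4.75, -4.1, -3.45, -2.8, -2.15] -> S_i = -4.75 + 0.65*i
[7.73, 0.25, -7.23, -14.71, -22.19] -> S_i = 7.73 + -7.48*i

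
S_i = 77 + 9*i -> [77, 86, 95, 104, 113]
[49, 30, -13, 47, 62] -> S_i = Random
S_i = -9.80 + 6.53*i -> [-9.8, -3.27, 3.26, 9.79, 16.32]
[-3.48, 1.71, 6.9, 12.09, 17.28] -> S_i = -3.48 + 5.19*i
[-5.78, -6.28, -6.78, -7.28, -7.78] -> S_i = -5.78 + -0.50*i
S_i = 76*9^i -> [76, 684, 6156, 55404, 498636]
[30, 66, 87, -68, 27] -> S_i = Random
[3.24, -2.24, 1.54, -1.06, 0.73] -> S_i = 3.24*(-0.69)^i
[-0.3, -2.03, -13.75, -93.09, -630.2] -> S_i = -0.30*6.77^i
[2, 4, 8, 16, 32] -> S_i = 2*2^i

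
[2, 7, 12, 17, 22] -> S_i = 2 + 5*i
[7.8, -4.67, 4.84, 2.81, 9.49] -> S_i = Random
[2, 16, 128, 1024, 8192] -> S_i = 2*8^i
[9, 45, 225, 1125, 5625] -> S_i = 9*5^i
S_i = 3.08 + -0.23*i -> [3.08, 2.85, 2.62, 2.39, 2.16]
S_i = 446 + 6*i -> [446, 452, 458, 464, 470]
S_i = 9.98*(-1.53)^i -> [9.98, -15.27, 23.36, -35.74, 54.69]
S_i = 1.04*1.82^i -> [1.04, 1.89, 3.44, 6.27, 11.41]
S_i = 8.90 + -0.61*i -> [8.9, 8.29, 7.68, 7.07, 6.46]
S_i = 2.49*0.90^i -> [2.49, 2.24, 2.02, 1.82, 1.63]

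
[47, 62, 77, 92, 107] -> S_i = 47 + 15*i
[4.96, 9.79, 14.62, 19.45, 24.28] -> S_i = 4.96 + 4.83*i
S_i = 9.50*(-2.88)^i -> [9.5, -27.36, 78.8, -226.93, 653.57]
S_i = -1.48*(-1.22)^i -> [-1.48, 1.81, -2.2, 2.69, -3.28]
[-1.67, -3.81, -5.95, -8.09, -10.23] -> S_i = -1.67 + -2.14*i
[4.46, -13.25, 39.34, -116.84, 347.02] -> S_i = 4.46*(-2.97)^i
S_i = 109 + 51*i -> [109, 160, 211, 262, 313]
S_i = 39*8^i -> [39, 312, 2496, 19968, 159744]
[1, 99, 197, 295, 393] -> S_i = 1 + 98*i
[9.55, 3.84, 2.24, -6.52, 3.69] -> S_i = Random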